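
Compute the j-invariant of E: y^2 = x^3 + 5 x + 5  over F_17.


Delta = -16(4 a^3 + 27 b^2) mod 17 = 2
-1728 * (4 a)^3 = -1728 * (4*5)^3 mod 17 = 9
j = 9 * 2^(-1) mod 17 = 13

j = 13 (mod 17)


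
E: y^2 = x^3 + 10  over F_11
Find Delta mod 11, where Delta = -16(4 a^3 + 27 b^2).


4 a^3 + 27 b^2 = 4*0^3 + 27*10^2 = 0 + 2700 = 2700
Delta = -16 * (2700) = -43200
Delta mod 11 = 8

Delta = 8 (mod 11)


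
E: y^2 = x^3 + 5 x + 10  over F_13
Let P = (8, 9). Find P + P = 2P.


Doubling: s = (3 x1^2 + a) / (2 y1)
s = (3*8^2 + 5) / (2*9) mod 13 = 3
x3 = s^2 - 2 x1 mod 13 = 3^2 - 2*8 = 6
y3 = s (x1 - x3) - y1 mod 13 = 3 * (8 - 6) - 9 = 10

2P = (6, 10)


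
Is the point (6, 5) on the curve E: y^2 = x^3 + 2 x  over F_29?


Check whether y^2 = x^3 + 2 x + 0 (mod 29) for (x, y) = (6, 5).
LHS: y^2 = 5^2 mod 29 = 25
RHS: x^3 + 2 x + 0 = 6^3 + 2*6 + 0 mod 29 = 25
LHS = RHS

Yes, on the curve


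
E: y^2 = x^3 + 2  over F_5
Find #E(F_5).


For each x in F_5, count y with y^2 = x^3 + 0 x + 2 mod 5:
  x = 2: RHS = 0, y in [0]  -> 1 point(s)
  x = 3: RHS = 4, y in [2, 3]  -> 2 point(s)
  x = 4: RHS = 1, y in [1, 4]  -> 2 point(s)
Affine points: 5. Add the point at infinity: total = 6.

#E(F_5) = 6


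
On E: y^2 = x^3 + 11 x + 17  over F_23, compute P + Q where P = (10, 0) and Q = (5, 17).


P != Q, so use the chord formula.
s = (y2 - y1) / (x2 - x1) = (17) / (18) mod 23 = 15
x3 = s^2 - x1 - x2 mod 23 = 15^2 - 10 - 5 = 3
y3 = s (x1 - x3) - y1 mod 23 = 15 * (10 - 3) - 0 = 13

P + Q = (3, 13)


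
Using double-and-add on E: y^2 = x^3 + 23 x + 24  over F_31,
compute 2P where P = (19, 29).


k = 2 = 10_2 (binary, LSB first: 01)
Double-and-add from P = (19, 29):
  bit 0 = 0: acc unchanged = O
  bit 1 = 1: acc = O + (7, 1) = (7, 1)

2P = (7, 1)


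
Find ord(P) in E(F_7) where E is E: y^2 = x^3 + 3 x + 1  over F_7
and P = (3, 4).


Compute successive multiples of P until we hit O:
  1P = (3, 4)
  2P = (5, 6)
  3P = (0, 6)
  4P = (6, 5)
  5P = (2, 1)
  6P = (4, 0)
  7P = (2, 6)
  8P = (6, 2)
  ... (continuing to 12P)
  12P = O

ord(P) = 12


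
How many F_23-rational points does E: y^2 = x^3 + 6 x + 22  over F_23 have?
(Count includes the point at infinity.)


For each x in F_23, count y with y^2 = x^3 + 6 x + 22 mod 23:
  x = 1: RHS = 6, y in [11, 12]  -> 2 point(s)
  x = 4: RHS = 18, y in [8, 15]  -> 2 point(s)
  x = 5: RHS = 16, y in [4, 19]  -> 2 point(s)
  x = 7: RHS = 16, y in [4, 19]  -> 2 point(s)
  x = 9: RHS = 0, y in [0]  -> 1 point(s)
  x = 10: RHS = 1, y in [1, 22]  -> 2 point(s)
  x = 11: RHS = 16, y in [4, 19]  -> 2 point(s)
  x = 17: RHS = 0, y in [0]  -> 1 point(s)
  x = 19: RHS = 3, y in [7, 16]  -> 2 point(s)
  x = 20: RHS = 0, y in [0]  -> 1 point(s)
  x = 21: RHS = 2, y in [5, 18]  -> 2 point(s)
Affine points: 19. Add the point at infinity: total = 20.

#E(F_23) = 20


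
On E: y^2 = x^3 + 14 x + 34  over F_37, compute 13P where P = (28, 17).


k = 13 = 1101_2 (binary, LSB first: 1011)
Double-and-add from P = (28, 17):
  bit 0 = 1: acc = O + (28, 17) = (28, 17)
  bit 1 = 0: acc unchanged = (28, 17)
  bit 2 = 1: acc = (28, 17) + (0, 16) = (25, 32)
  bit 3 = 1: acc = (25, 32) + (33, 32) = (16, 5)

13P = (16, 5)


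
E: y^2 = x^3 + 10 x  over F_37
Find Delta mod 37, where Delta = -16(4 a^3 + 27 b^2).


4 a^3 + 27 b^2 = 4*10^3 + 27*0^2 = 4000 + 0 = 4000
Delta = -16 * (4000) = -64000
Delta mod 37 = 10

Delta = 10 (mod 37)


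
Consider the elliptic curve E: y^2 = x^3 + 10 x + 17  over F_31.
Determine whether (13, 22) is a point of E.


Check whether y^2 = x^3 + 10 x + 17 (mod 31) for (x, y) = (13, 22).
LHS: y^2 = 22^2 mod 31 = 19
RHS: x^3 + 10 x + 17 = 13^3 + 10*13 + 17 mod 31 = 19
LHS = RHS

Yes, on the curve


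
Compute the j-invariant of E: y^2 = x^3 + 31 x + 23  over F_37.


Delta = -16(4 a^3 + 27 b^2) mod 37 = 7
-1728 * (4 a)^3 = -1728 * (4*31)^3 mod 37 = 6
j = 6 * 7^(-1) mod 37 = 22

j = 22 (mod 37)


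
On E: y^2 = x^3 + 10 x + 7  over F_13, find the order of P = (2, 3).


Compute successive multiples of P until we hit O:
  1P = (2, 3)
  2P = (8, 1)
  3P = (6, 7)
  4P = (6, 6)
  5P = (8, 12)
  6P = (2, 10)
  7P = O

ord(P) = 7


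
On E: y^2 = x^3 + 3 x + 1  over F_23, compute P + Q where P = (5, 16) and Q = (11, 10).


P != Q, so use the chord formula.
s = (y2 - y1) / (x2 - x1) = (17) / (6) mod 23 = 22
x3 = s^2 - x1 - x2 mod 23 = 22^2 - 5 - 11 = 8
y3 = s (x1 - x3) - y1 mod 23 = 22 * (5 - 8) - 16 = 10

P + Q = (8, 10)


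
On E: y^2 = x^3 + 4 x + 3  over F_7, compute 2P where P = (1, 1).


Doubling: s = (3 x1^2 + a) / (2 y1)
s = (3*1^2 + 4) / (2*1) mod 7 = 0
x3 = s^2 - 2 x1 mod 7 = 0^2 - 2*1 = 5
y3 = s (x1 - x3) - y1 mod 7 = 0 * (1 - 5) - 1 = 6

2P = (5, 6)


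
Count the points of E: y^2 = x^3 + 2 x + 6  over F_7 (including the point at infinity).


For each x in F_7, count y with y^2 = x^3 + 2 x + 6 mod 7:
  x = 1: RHS = 2, y in [3, 4]  -> 2 point(s)
  x = 2: RHS = 4, y in [2, 5]  -> 2 point(s)
  x = 3: RHS = 4, y in [2, 5]  -> 2 point(s)
  x = 4: RHS = 1, y in [1, 6]  -> 2 point(s)
  x = 5: RHS = 1, y in [1, 6]  -> 2 point(s)
Affine points: 10. Add the point at infinity: total = 11.

#E(F_7) = 11


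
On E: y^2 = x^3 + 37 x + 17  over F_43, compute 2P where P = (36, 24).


Doubling: s = (3 x1^2 + a) / (2 y1)
s = (3*36^2 + 37) / (2*24) mod 43 = 11
x3 = s^2 - 2 x1 mod 43 = 11^2 - 2*36 = 6
y3 = s (x1 - x3) - y1 mod 43 = 11 * (36 - 6) - 24 = 5

2P = (6, 5)


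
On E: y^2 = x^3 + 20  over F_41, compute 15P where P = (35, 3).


k = 15 = 1111_2 (binary, LSB first: 1111)
Double-and-add from P = (35, 3):
  bit 0 = 1: acc = O + (35, 3) = (35, 3)
  bit 1 = 1: acc = (35, 3) + (8, 32) = (23, 16)
  bit 2 = 1: acc = (23, 16) + (34, 13) = (0, 15)
  bit 3 = 1: acc = (0, 15) + (10, 6) = (15, 19)

15P = (15, 19)


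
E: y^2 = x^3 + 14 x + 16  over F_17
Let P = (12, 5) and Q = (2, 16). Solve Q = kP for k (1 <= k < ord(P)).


Enumerate multiples of P until we hit Q = (2, 16):
  1P = (12, 5)
  2P = (2, 16)
Match found at i = 2.

k = 2


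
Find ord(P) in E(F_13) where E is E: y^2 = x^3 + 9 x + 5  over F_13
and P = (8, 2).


Compute successive multiples of P until we hit O:
  1P = (8, 2)
  2P = (9, 3)
  3P = (10, 9)
  4P = (4, 12)
  5P = (4, 1)
  6P = (10, 4)
  7P = (9, 10)
  8P = (8, 11)
  ... (continuing to 9P)
  9P = O

ord(P) = 9


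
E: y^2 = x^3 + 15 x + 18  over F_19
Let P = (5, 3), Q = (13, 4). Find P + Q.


P != Q, so use the chord formula.
s = (y2 - y1) / (x2 - x1) = (1) / (8) mod 19 = 12
x3 = s^2 - x1 - x2 mod 19 = 12^2 - 5 - 13 = 12
y3 = s (x1 - x3) - y1 mod 19 = 12 * (5 - 12) - 3 = 8

P + Q = (12, 8)


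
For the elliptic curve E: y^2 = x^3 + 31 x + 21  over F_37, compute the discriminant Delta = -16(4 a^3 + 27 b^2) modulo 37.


4 a^3 + 27 b^2 = 4*31^3 + 27*21^2 = 119164 + 11907 = 131071
Delta = -16 * (131071) = -2097136
Delta mod 37 = 24

Delta = 24 (mod 37)


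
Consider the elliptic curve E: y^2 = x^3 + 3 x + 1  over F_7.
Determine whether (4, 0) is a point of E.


Check whether y^2 = x^3 + 3 x + 1 (mod 7) for (x, y) = (4, 0).
LHS: y^2 = 0^2 mod 7 = 0
RHS: x^3 + 3 x + 1 = 4^3 + 3*4 + 1 mod 7 = 0
LHS = RHS

Yes, on the curve


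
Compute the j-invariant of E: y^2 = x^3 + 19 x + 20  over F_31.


Delta = -16(4 a^3 + 27 b^2) mod 31 = 9
-1728 * (4 a)^3 = -1728 * (4*19)^3 mod 31 = 4
j = 4 * 9^(-1) mod 31 = 28

j = 28 (mod 31)


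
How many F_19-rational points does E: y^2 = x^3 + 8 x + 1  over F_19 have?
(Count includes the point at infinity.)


For each x in F_19, count y with y^2 = x^3 + 8 x + 1 mod 19:
  x = 0: RHS = 1, y in [1, 18]  -> 2 point(s)
  x = 2: RHS = 6, y in [5, 14]  -> 2 point(s)
  x = 7: RHS = 1, y in [1, 18]  -> 2 point(s)
  x = 8: RHS = 7, y in [8, 11]  -> 2 point(s)
  x = 9: RHS = 4, y in [2, 17]  -> 2 point(s)
  x = 10: RHS = 17, y in [6, 13]  -> 2 point(s)
  x = 12: RHS = 1, y in [1, 18]  -> 2 point(s)
  x = 14: RHS = 7, y in [8, 11]  -> 2 point(s)
  x = 15: RHS = 0, y in [0]  -> 1 point(s)
  x = 16: RHS = 7, y in [8, 11]  -> 2 point(s)
  x = 18: RHS = 11, y in [7, 12]  -> 2 point(s)
Affine points: 21. Add the point at infinity: total = 22.

#E(F_19) = 22


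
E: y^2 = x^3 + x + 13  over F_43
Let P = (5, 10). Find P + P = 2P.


Doubling: s = (3 x1^2 + a) / (2 y1)
s = (3*5^2 + 1) / (2*10) mod 43 = 21
x3 = s^2 - 2 x1 mod 43 = 21^2 - 2*5 = 1
y3 = s (x1 - x3) - y1 mod 43 = 21 * (5 - 1) - 10 = 31

2P = (1, 31)


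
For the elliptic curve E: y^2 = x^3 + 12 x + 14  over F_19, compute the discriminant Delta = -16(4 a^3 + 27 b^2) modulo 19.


4 a^3 + 27 b^2 = 4*12^3 + 27*14^2 = 6912 + 5292 = 12204
Delta = -16 * (12204) = -195264
Delta mod 19 = 18

Delta = 18 (mod 19)


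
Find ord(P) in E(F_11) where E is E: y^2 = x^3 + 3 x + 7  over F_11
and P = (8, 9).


Compute successive multiples of P until we hit O:
  1P = (8, 9)
  2P = (10, 6)
  3P = (9, 9)
  4P = (5, 2)
  5P = (1, 0)
  6P = (5, 9)
  7P = (9, 2)
  8P = (10, 5)
  ... (continuing to 10P)
  10P = O

ord(P) = 10


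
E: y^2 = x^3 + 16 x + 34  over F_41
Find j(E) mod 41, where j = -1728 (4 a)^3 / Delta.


Delta = -16(4 a^3 + 27 b^2) mod 41 = 39
-1728 * (4 a)^3 = -1728 * (4*16)^3 mod 41 = 19
j = 19 * 39^(-1) mod 41 = 11

j = 11 (mod 41)


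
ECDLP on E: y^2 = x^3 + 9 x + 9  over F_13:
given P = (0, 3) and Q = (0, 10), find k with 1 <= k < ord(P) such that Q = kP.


Enumerate multiples of P until we hit Q = (0, 10):
  1P = (0, 3)
  2P = (12, 5)
  3P = (5, 7)
  4P = (5, 6)
  5P = (12, 8)
  6P = (0, 10)
Match found at i = 6.

k = 6


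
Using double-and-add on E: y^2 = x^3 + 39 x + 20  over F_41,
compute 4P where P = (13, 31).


k = 4 = 100_2 (binary, LSB first: 001)
Double-and-add from P = (13, 31):
  bit 0 = 0: acc unchanged = O
  bit 1 = 0: acc unchanged = O
  bit 2 = 1: acc = O + (13, 10) = (13, 10)

4P = (13, 10)


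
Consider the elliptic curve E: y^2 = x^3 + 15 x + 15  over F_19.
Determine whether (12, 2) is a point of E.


Check whether y^2 = x^3 + 15 x + 15 (mod 19) for (x, y) = (12, 2).
LHS: y^2 = 2^2 mod 19 = 4
RHS: x^3 + 15 x + 15 = 12^3 + 15*12 + 15 mod 19 = 4
LHS = RHS

Yes, on the curve


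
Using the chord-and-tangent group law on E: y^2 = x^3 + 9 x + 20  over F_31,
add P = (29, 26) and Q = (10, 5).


P != Q, so use the chord formula.
s = (y2 - y1) / (x2 - x1) = (10) / (12) mod 31 = 6
x3 = s^2 - x1 - x2 mod 31 = 6^2 - 29 - 10 = 28
y3 = s (x1 - x3) - y1 mod 31 = 6 * (29 - 28) - 26 = 11

P + Q = (28, 11)


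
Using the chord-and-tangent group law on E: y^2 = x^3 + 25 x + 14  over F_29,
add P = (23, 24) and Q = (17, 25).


P != Q, so use the chord formula.
s = (y2 - y1) / (x2 - x1) = (1) / (23) mod 29 = 24
x3 = s^2 - x1 - x2 mod 29 = 24^2 - 23 - 17 = 14
y3 = s (x1 - x3) - y1 mod 29 = 24 * (23 - 14) - 24 = 18

P + Q = (14, 18)


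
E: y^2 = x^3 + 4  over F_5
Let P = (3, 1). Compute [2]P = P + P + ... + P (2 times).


k = 2 = 10_2 (binary, LSB first: 01)
Double-and-add from P = (3, 1):
  bit 0 = 0: acc unchanged = O
  bit 1 = 1: acc = O + (0, 2) = (0, 2)

2P = (0, 2)


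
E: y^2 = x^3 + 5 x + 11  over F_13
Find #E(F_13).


For each x in F_13, count y with y^2 = x^3 + 5 x + 11 mod 13:
  x = 1: RHS = 4, y in [2, 11]  -> 2 point(s)
  x = 2: RHS = 3, y in [4, 9]  -> 2 point(s)
  x = 3: RHS = 1, y in [1, 12]  -> 2 point(s)
  x = 4: RHS = 4, y in [2, 11]  -> 2 point(s)
  x = 6: RHS = 10, y in [6, 7]  -> 2 point(s)
  x = 7: RHS = 12, y in [5, 8]  -> 2 point(s)
  x = 8: RHS = 4, y in [2, 11]  -> 2 point(s)
Affine points: 14. Add the point at infinity: total = 15.

#E(F_13) = 15


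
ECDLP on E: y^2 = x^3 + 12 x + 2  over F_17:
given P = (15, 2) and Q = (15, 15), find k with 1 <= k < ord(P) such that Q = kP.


Enumerate multiples of P until we hit Q = (15, 15):
  1P = (15, 2)
  2P = (6, 1)
  3P = (0, 11)
  4P = (1, 10)
  5P = (10, 0)
  6P = (1, 7)
  7P = (0, 6)
  8P = (6, 16)
  9P = (15, 15)
Match found at i = 9.

k = 9


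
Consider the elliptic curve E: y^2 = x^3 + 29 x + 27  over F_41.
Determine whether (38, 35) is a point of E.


Check whether y^2 = x^3 + 29 x + 27 (mod 41) for (x, y) = (38, 35).
LHS: y^2 = 35^2 mod 41 = 36
RHS: x^3 + 29 x + 27 = 38^3 + 29*38 + 27 mod 41 = 36
LHS = RHS

Yes, on the curve


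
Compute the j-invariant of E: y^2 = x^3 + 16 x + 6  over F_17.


Delta = -16(4 a^3 + 27 b^2) mod 17 = 16
-1728 * (4 a)^3 = -1728 * (4*16)^3 mod 17 = 7
j = 7 * 16^(-1) mod 17 = 10

j = 10 (mod 17)


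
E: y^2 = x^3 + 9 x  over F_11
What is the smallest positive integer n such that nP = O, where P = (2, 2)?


Compute successive multiples of P until we hit O:
  1P = (2, 2)
  2P = (5, 7)
  3P = (8, 10)
  4P = (4, 10)
  5P = (10, 10)
  6P = (0, 0)
  7P = (10, 1)
  8P = (4, 1)
  ... (continuing to 12P)
  12P = O

ord(P) = 12


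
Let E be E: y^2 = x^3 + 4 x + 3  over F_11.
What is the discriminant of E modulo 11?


4 a^3 + 27 b^2 = 4*4^3 + 27*3^2 = 256 + 243 = 499
Delta = -16 * (499) = -7984
Delta mod 11 = 2

Delta = 2 (mod 11)


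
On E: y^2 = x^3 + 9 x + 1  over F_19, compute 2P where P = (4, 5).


Doubling: s = (3 x1^2 + a) / (2 y1)
s = (3*4^2 + 9) / (2*5) mod 19 = 0
x3 = s^2 - 2 x1 mod 19 = 0^2 - 2*4 = 11
y3 = s (x1 - x3) - y1 mod 19 = 0 * (4 - 11) - 5 = 14

2P = (11, 14)


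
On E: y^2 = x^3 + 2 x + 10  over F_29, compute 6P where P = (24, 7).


k = 6 = 110_2 (binary, LSB first: 011)
Double-and-add from P = (24, 7):
  bit 0 = 0: acc unchanged = O
  bit 1 = 1: acc = O + (4, 16) = (4, 16)
  bit 2 = 1: acc = (4, 16) + (12, 15) = (18, 22)

6P = (18, 22)


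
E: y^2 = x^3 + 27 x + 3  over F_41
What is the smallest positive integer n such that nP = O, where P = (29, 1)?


Compute successive multiples of P until we hit O:
  1P = (29, 1)
  2P = (40, 37)
  3P = (21, 14)
  4P = (34, 2)
  5P = (1, 21)
  6P = (9, 14)
  7P = (23, 32)
  8P = (10, 17)
  ... (continuing to 45P)
  45P = O

ord(P) = 45


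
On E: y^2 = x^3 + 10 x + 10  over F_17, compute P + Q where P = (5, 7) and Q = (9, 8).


P != Q, so use the chord formula.
s = (y2 - y1) / (x2 - x1) = (1) / (4) mod 17 = 13
x3 = s^2 - x1 - x2 mod 17 = 13^2 - 5 - 9 = 2
y3 = s (x1 - x3) - y1 mod 17 = 13 * (5 - 2) - 7 = 15

P + Q = (2, 15)


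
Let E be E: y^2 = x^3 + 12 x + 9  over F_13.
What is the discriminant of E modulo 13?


4 a^3 + 27 b^2 = 4*12^3 + 27*9^2 = 6912 + 2187 = 9099
Delta = -16 * (9099) = -145584
Delta mod 13 = 3

Delta = 3 (mod 13)


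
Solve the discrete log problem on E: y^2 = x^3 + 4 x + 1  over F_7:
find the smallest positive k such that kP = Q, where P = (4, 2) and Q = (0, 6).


Enumerate multiples of P until we hit Q = (0, 6):
  1P = (4, 2)
  2P = (0, 1)
  3P = (0, 6)
Match found at i = 3.

k = 3


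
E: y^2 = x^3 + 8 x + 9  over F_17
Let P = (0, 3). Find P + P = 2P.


Doubling: s = (3 x1^2 + a) / (2 y1)
s = (3*0^2 + 8) / (2*3) mod 17 = 7
x3 = s^2 - 2 x1 mod 17 = 7^2 - 2*0 = 15
y3 = s (x1 - x3) - y1 mod 17 = 7 * (0 - 15) - 3 = 11

2P = (15, 11)


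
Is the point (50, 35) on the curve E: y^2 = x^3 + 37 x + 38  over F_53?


Check whether y^2 = x^3 + 37 x + 38 (mod 53) for (x, y) = (50, 35).
LHS: y^2 = 35^2 mod 53 = 6
RHS: x^3 + 37 x + 38 = 50^3 + 37*50 + 38 mod 53 = 6
LHS = RHS

Yes, on the curve


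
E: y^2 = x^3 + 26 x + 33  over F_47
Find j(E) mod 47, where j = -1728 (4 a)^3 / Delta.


Delta = -16(4 a^3 + 27 b^2) mod 47 = 9
-1728 * (4 a)^3 = -1728 * (4*26)^3 mod 47 = 2
j = 2 * 9^(-1) mod 47 = 42

j = 42 (mod 47)


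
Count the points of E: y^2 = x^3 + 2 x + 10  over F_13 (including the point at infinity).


For each x in F_13, count y with y^2 = x^3 + 2 x + 10 mod 13:
  x = 0: RHS = 10, y in [6, 7]  -> 2 point(s)
  x = 1: RHS = 0, y in [0]  -> 1 point(s)
  x = 2: RHS = 9, y in [3, 10]  -> 2 point(s)
  x = 3: RHS = 4, y in [2, 11]  -> 2 point(s)
  x = 4: RHS = 4, y in [2, 11]  -> 2 point(s)
  x = 6: RHS = 4, y in [2, 11]  -> 2 point(s)
  x = 7: RHS = 3, y in [4, 9]  -> 2 point(s)
  x = 9: RHS = 3, y in [4, 9]  -> 2 point(s)
  x = 10: RHS = 3, y in [4, 9]  -> 2 point(s)
Affine points: 17. Add the point at infinity: total = 18.

#E(F_13) = 18


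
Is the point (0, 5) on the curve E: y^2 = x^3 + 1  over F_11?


Check whether y^2 = x^3 + 0 x + 1 (mod 11) for (x, y) = (0, 5).
LHS: y^2 = 5^2 mod 11 = 3
RHS: x^3 + 0 x + 1 = 0^3 + 0*0 + 1 mod 11 = 1
LHS != RHS

No, not on the curve


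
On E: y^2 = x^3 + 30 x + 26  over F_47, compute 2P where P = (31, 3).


Doubling: s = (3 x1^2 + a) / (2 y1)
s = (3*31^2 + 30) / (2*3) mod 47 = 39
x3 = s^2 - 2 x1 mod 47 = 39^2 - 2*31 = 2
y3 = s (x1 - x3) - y1 mod 47 = 39 * (31 - 2) - 3 = 0

2P = (2, 0)


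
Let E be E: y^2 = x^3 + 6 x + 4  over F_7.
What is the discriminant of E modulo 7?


4 a^3 + 27 b^2 = 4*6^3 + 27*4^2 = 864 + 432 = 1296
Delta = -16 * (1296) = -20736
Delta mod 7 = 5

Delta = 5 (mod 7)


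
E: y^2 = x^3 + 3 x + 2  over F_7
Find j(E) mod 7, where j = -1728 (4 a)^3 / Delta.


Delta = -16(4 a^3 + 27 b^2) mod 7 = 2
-1728 * (4 a)^3 = -1728 * (4*3)^3 mod 7 = 6
j = 6 * 2^(-1) mod 7 = 3

j = 3 (mod 7)


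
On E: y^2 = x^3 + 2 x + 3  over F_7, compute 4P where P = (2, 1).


k = 4 = 100_2 (binary, LSB first: 001)
Double-and-add from P = (2, 1):
  bit 0 = 0: acc unchanged = O
  bit 1 = 0: acc unchanged = O
  bit 2 = 1: acc = O + (3, 1) = (3, 1)

4P = (3, 1)


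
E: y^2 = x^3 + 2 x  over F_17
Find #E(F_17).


For each x in F_17, count y with y^2 = x^3 + 2 x + 0 mod 17:
  x = 0: RHS = 0, y in [0]  -> 1 point(s)
  x = 3: RHS = 16, y in [4, 13]  -> 2 point(s)
  x = 4: RHS = 4, y in [2, 15]  -> 2 point(s)
  x = 5: RHS = 16, y in [4, 13]  -> 2 point(s)
  x = 7: RHS = 0, y in [0]  -> 1 point(s)
  x = 8: RHS = 1, y in [1, 16]  -> 2 point(s)
  x = 9: RHS = 16, y in [4, 13]  -> 2 point(s)
  x = 10: RHS = 0, y in [0]  -> 1 point(s)
  x = 12: RHS = 1, y in [1, 16]  -> 2 point(s)
  x = 13: RHS = 13, y in [8, 9]  -> 2 point(s)
  x = 14: RHS = 1, y in [1, 16]  -> 2 point(s)
Affine points: 19. Add the point at infinity: total = 20.

#E(F_17) = 20


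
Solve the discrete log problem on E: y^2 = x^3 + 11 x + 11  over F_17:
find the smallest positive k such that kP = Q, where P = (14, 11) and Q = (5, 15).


Enumerate multiples of P until we hit Q = (5, 15):
  1P = (14, 11)
  2P = (8, 4)
  3P = (11, 1)
  4P = (5, 2)
  5P = (16, 4)
  6P = (12, 16)
  7P = (10, 13)
  8P = (6, 2)
  9P = (15, 7)
  10P = (4, 0)
  11P = (15, 10)
  12P = (6, 15)
  13P = (10, 4)
  14P = (12, 1)
  15P = (16, 13)
  16P = (5, 15)
Match found at i = 16.

k = 16


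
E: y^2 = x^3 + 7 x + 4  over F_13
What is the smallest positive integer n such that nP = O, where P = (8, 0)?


Compute successive multiples of P until we hit O:
  1P = (8, 0)
  2P = O

ord(P) = 2


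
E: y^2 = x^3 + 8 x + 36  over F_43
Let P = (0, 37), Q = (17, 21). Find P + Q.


P != Q, so use the chord formula.
s = (y2 - y1) / (x2 - x1) = (27) / (17) mod 43 = 37
x3 = s^2 - x1 - x2 mod 43 = 37^2 - 0 - 17 = 19
y3 = s (x1 - x3) - y1 mod 43 = 37 * (0 - 19) - 37 = 34

P + Q = (19, 34)


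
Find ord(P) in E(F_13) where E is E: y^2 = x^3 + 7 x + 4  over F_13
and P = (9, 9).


Compute successive multiples of P until we hit O:
  1P = (9, 9)
  2P = (12, 10)
  3P = (8, 0)
  4P = (12, 3)
  5P = (9, 4)
  6P = O

ord(P) = 6


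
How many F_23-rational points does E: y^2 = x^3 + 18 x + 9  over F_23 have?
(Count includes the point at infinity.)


For each x in F_23, count y with y^2 = x^3 + 18 x + 9 mod 23:
  x = 0: RHS = 9, y in [3, 20]  -> 2 point(s)
  x = 7: RHS = 18, y in [8, 15]  -> 2 point(s)
  x = 9: RHS = 3, y in [7, 16]  -> 2 point(s)
  x = 10: RHS = 16, y in [4, 19]  -> 2 point(s)
  x = 13: RHS = 2, y in [5, 18]  -> 2 point(s)
  x = 16: RHS = 0, y in [0]  -> 1 point(s)
  x = 18: RHS = 1, y in [1, 22]  -> 2 point(s)
  x = 22: RHS = 13, y in [6, 17]  -> 2 point(s)
Affine points: 15. Add the point at infinity: total = 16.

#E(F_23) = 16


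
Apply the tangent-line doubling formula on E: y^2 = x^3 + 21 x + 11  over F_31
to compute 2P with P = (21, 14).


Doubling: s = (3 x1^2 + a) / (2 y1)
s = (3*21^2 + 21) / (2*14) mod 31 = 17
x3 = s^2 - 2 x1 mod 31 = 17^2 - 2*21 = 30
y3 = s (x1 - x3) - y1 mod 31 = 17 * (21 - 30) - 14 = 19

2P = (30, 19)


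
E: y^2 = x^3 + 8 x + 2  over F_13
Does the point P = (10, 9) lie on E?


Check whether y^2 = x^3 + 8 x + 2 (mod 13) for (x, y) = (10, 9).
LHS: y^2 = 9^2 mod 13 = 3
RHS: x^3 + 8 x + 2 = 10^3 + 8*10 + 2 mod 13 = 3
LHS = RHS

Yes, on the curve


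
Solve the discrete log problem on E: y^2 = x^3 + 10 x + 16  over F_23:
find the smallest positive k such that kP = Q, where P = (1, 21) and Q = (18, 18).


Enumerate multiples of P until we hit Q = (18, 18):
  1P = (1, 21)
  2P = (10, 14)
  3P = (18, 5)
  4P = (6, 4)
  5P = (11, 13)
  6P = (19, 21)
  7P = (3, 2)
  8P = (0, 4)
  9P = (12, 22)
  10P = (14, 5)
  11P = (17, 4)
  12P = (17, 19)
  13P = (14, 18)
  14P = (12, 1)
  15P = (0, 19)
  16P = (3, 21)
  17P = (19, 2)
  18P = (11, 10)
  19P = (6, 19)
  20P = (18, 18)
Match found at i = 20.

k = 20


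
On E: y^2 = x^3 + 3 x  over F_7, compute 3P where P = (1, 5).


k = 3 = 11_2 (binary, LSB first: 11)
Double-and-add from P = (1, 5):
  bit 0 = 1: acc = O + (1, 5) = (1, 5)
  bit 1 = 1: acc = (1, 5) + (2, 0) = (1, 2)

3P = (1, 2)


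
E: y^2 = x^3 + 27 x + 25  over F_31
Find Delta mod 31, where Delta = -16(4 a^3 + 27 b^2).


4 a^3 + 27 b^2 = 4*27^3 + 27*25^2 = 78732 + 16875 = 95607
Delta = -16 * (95607) = -1529712
Delta mod 31 = 14

Delta = 14 (mod 31)


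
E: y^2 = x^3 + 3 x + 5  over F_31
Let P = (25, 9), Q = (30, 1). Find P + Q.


P != Q, so use the chord formula.
s = (y2 - y1) / (x2 - x1) = (23) / (5) mod 31 = 17
x3 = s^2 - x1 - x2 mod 31 = 17^2 - 25 - 30 = 17
y3 = s (x1 - x3) - y1 mod 31 = 17 * (25 - 17) - 9 = 3

P + Q = (17, 3)


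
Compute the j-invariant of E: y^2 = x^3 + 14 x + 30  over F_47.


Delta = -16(4 a^3 + 27 b^2) mod 47 = 7
-1728 * (4 a)^3 = -1728 * (4*14)^3 mod 47 = 29
j = 29 * 7^(-1) mod 47 = 31

j = 31 (mod 47)


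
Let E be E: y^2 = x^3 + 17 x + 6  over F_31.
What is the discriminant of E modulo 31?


4 a^3 + 27 b^2 = 4*17^3 + 27*6^2 = 19652 + 972 = 20624
Delta = -16 * (20624) = -329984
Delta mod 31 = 11

Delta = 11 (mod 31)


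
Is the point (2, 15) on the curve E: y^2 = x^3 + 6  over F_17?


Check whether y^2 = x^3 + 0 x + 6 (mod 17) for (x, y) = (2, 15).
LHS: y^2 = 15^2 mod 17 = 4
RHS: x^3 + 0 x + 6 = 2^3 + 0*2 + 6 mod 17 = 14
LHS != RHS

No, not on the curve


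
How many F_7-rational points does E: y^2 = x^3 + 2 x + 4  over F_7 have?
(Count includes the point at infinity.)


For each x in F_7, count y with y^2 = x^3 + 2 x + 4 mod 7:
  x = 0: RHS = 4, y in [2, 5]  -> 2 point(s)
  x = 1: RHS = 0, y in [0]  -> 1 point(s)
  x = 2: RHS = 2, y in [3, 4]  -> 2 point(s)
  x = 3: RHS = 2, y in [3, 4]  -> 2 point(s)
  x = 6: RHS = 1, y in [1, 6]  -> 2 point(s)
Affine points: 9. Add the point at infinity: total = 10.

#E(F_7) = 10


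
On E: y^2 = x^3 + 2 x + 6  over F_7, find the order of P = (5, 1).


Compute successive multiples of P until we hit O:
  1P = (5, 1)
  2P = (4, 6)
  3P = (2, 5)
  4P = (1, 3)
  5P = (3, 5)
  6P = (3, 2)
  7P = (1, 4)
  8P = (2, 2)
  ... (continuing to 11P)
  11P = O

ord(P) = 11


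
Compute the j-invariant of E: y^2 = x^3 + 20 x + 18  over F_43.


Delta = -16(4 a^3 + 27 b^2) mod 43 = 41
-1728 * (4 a)^3 = -1728 * (4*20)^3 mod 43 = 8
j = 8 * 41^(-1) mod 43 = 39

j = 39 (mod 43)


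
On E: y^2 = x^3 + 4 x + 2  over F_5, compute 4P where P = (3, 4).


k = 4 = 100_2 (binary, LSB first: 001)
Double-and-add from P = (3, 4):
  bit 0 = 0: acc unchanged = O
  bit 1 = 0: acc unchanged = O
  bit 2 = 1: acc = O + (3, 4) = (3, 4)

4P = (3, 4)


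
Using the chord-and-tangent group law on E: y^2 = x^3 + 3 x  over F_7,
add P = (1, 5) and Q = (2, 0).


P != Q, so use the chord formula.
s = (y2 - y1) / (x2 - x1) = (2) / (1) mod 7 = 2
x3 = s^2 - x1 - x2 mod 7 = 2^2 - 1 - 2 = 1
y3 = s (x1 - x3) - y1 mod 7 = 2 * (1 - 1) - 5 = 2

P + Q = (1, 2)


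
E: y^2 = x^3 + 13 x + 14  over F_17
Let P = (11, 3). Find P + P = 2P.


Doubling: s = (3 x1^2 + a) / (2 y1)
s = (3*11^2 + 13) / (2*3) mod 17 = 6
x3 = s^2 - 2 x1 mod 17 = 6^2 - 2*11 = 14
y3 = s (x1 - x3) - y1 mod 17 = 6 * (11 - 14) - 3 = 13

2P = (14, 13)


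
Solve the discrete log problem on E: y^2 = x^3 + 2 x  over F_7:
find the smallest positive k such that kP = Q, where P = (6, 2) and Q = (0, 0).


Enumerate multiples of P until we hit Q = (0, 0):
  1P = (6, 2)
  2P = (4, 4)
  3P = (5, 4)
  4P = (0, 0)
Match found at i = 4.

k = 4


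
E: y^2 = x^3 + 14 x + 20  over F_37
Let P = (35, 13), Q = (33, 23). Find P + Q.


P != Q, so use the chord formula.
s = (y2 - y1) / (x2 - x1) = (10) / (35) mod 37 = 32
x3 = s^2 - x1 - x2 mod 37 = 32^2 - 35 - 33 = 31
y3 = s (x1 - x3) - y1 mod 37 = 32 * (35 - 31) - 13 = 4

P + Q = (31, 4)


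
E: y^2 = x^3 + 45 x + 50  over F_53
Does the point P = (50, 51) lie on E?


Check whether y^2 = x^3 + 45 x + 50 (mod 53) for (x, y) = (50, 51).
LHS: y^2 = 51^2 mod 53 = 4
RHS: x^3 + 45 x + 50 = 50^3 + 45*50 + 50 mod 53 = 47
LHS != RHS

No, not on the curve


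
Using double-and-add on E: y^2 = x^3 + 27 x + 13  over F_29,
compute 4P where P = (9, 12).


k = 4 = 100_2 (binary, LSB first: 001)
Double-and-add from P = (9, 12):
  bit 0 = 0: acc unchanged = O
  bit 1 = 0: acc unchanged = O
  bit 2 = 1: acc = O + (10, 6) = (10, 6)

4P = (10, 6)


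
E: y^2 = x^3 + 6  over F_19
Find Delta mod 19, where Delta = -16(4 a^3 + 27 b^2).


4 a^3 + 27 b^2 = 4*0^3 + 27*6^2 = 0 + 972 = 972
Delta = -16 * (972) = -15552
Delta mod 19 = 9

Delta = 9 (mod 19)


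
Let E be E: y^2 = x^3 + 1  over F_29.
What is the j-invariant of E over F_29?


Delta = -16(4 a^3 + 27 b^2) mod 29 = 3
-1728 * (4 a)^3 = -1728 * (4*0)^3 mod 29 = 0
j = 0 * 3^(-1) mod 29 = 0

j = 0 (mod 29)


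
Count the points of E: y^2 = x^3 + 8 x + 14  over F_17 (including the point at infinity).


For each x in F_17, count y with y^2 = x^3 + 8 x + 14 mod 17:
  x = 2: RHS = 4, y in [2, 15]  -> 2 point(s)
  x = 4: RHS = 8, y in [5, 12]  -> 2 point(s)
  x = 5: RHS = 9, y in [3, 14]  -> 2 point(s)
  x = 9: RHS = 16, y in [4, 13]  -> 2 point(s)
  x = 12: RHS = 2, y in [6, 11]  -> 2 point(s)
Affine points: 10. Add the point at infinity: total = 11.

#E(F_17) = 11


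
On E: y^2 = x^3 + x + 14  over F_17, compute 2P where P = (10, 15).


Doubling: s = (3 x1^2 + a) / (2 y1)
s = (3*10^2 + 1) / (2*15) mod 17 = 14
x3 = s^2 - 2 x1 mod 17 = 14^2 - 2*10 = 6
y3 = s (x1 - x3) - y1 mod 17 = 14 * (10 - 6) - 15 = 7

2P = (6, 7)


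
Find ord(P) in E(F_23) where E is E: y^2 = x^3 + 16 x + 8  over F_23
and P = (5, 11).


Compute successive multiples of P until we hit O:
  1P = (5, 11)
  2P = (14, 3)
  3P = (17, 15)
  4P = (19, 15)
  5P = (8, 21)
  6P = (16, 6)
  7P = (10, 8)
  8P = (1, 5)
  ... (continuing to 27P)
  27P = O

ord(P) = 27


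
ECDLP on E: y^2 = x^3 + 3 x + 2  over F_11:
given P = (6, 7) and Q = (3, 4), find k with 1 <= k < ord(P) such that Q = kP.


Enumerate multiples of P until we hit Q = (3, 4):
  1P = (6, 7)
  2P = (4, 1)
  3P = (10, 3)
  4P = (7, 5)
  5P = (2, 7)
  6P = (3, 4)
Match found at i = 6.

k = 6


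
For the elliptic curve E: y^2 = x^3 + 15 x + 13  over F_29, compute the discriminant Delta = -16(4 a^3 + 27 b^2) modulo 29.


4 a^3 + 27 b^2 = 4*15^3 + 27*13^2 = 13500 + 4563 = 18063
Delta = -16 * (18063) = -289008
Delta mod 29 = 6

Delta = 6 (mod 29)


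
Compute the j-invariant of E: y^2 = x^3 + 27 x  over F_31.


Delta = -16(4 a^3 + 27 b^2) mod 31 = 4
-1728 * (4 a)^3 = -1728 * (4*27)^3 mod 31 = 30
j = 30 * 4^(-1) mod 31 = 23

j = 23 (mod 31)


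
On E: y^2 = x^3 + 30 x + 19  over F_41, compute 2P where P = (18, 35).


Doubling: s = (3 x1^2 + a) / (2 y1)
s = (3*18^2 + 30) / (2*35) mod 41 = 19
x3 = s^2 - 2 x1 mod 41 = 19^2 - 2*18 = 38
y3 = s (x1 - x3) - y1 mod 41 = 19 * (18 - 38) - 35 = 36

2P = (38, 36)


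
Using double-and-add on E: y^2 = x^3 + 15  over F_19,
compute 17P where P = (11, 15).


k = 17 = 10001_2 (binary, LSB first: 10001)
Double-and-add from P = (11, 15):
  bit 0 = 1: acc = O + (11, 15) = (11, 15)
  bit 1 = 0: acc unchanged = (11, 15)
  bit 2 = 0: acc unchanged = (11, 15)
  bit 3 = 0: acc unchanged = (11, 15)
  bit 4 = 1: acc = (11, 15) + (2, 17) = (3, 17)

17P = (3, 17)


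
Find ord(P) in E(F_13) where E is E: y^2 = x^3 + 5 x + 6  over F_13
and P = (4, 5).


Compute successive multiples of P until we hit O:
  1P = (4, 5)
  2P = (8, 5)
  3P = (1, 8)
  4P = (9, 0)
  5P = (1, 5)
  6P = (8, 8)
  7P = (4, 8)
  8P = O

ord(P) = 8


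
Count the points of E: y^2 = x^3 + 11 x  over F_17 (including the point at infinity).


For each x in F_17, count y with y^2 = x^3 + 11 x + 0 mod 17:
  x = 0: RHS = 0, y in [0]  -> 1 point(s)
  x = 2: RHS = 13, y in [8, 9]  -> 2 point(s)
  x = 3: RHS = 9, y in [3, 14]  -> 2 point(s)
  x = 14: RHS = 8, y in [5, 12]  -> 2 point(s)
  x = 15: RHS = 4, y in [2, 15]  -> 2 point(s)
Affine points: 9. Add the point at infinity: total = 10.

#E(F_17) = 10


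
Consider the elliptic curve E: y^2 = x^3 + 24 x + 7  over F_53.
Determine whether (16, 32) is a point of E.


Check whether y^2 = x^3 + 24 x + 7 (mod 53) for (x, y) = (16, 32).
LHS: y^2 = 32^2 mod 53 = 17
RHS: x^3 + 24 x + 7 = 16^3 + 24*16 + 7 mod 53 = 35
LHS != RHS

No, not on the curve


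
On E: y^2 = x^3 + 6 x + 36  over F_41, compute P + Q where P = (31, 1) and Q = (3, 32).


P != Q, so use the chord formula.
s = (y2 - y1) / (x2 - x1) = (31) / (13) mod 41 = 15
x3 = s^2 - x1 - x2 mod 41 = 15^2 - 31 - 3 = 27
y3 = s (x1 - x3) - y1 mod 41 = 15 * (31 - 27) - 1 = 18

P + Q = (27, 18)


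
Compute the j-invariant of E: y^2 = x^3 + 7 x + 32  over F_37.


Delta = -16(4 a^3 + 27 b^2) mod 37 = 30
-1728 * (4 a)^3 = -1728 * (4*7)^3 mod 37 = 10
j = 10 * 30^(-1) mod 37 = 25

j = 25 (mod 37)


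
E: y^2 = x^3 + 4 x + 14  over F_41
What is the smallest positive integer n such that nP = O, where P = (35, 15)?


Compute successive multiples of P until we hit O:
  1P = (35, 15)
  2P = (13, 7)
  3P = (26, 33)
  4P = (25, 6)
  5P = (6, 7)
  6P = (5, 6)
  7P = (22, 34)
  8P = (7, 4)
  ... (continuing to 48P)
  48P = O

ord(P) = 48


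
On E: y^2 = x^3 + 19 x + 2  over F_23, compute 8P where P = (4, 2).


k = 8 = 1000_2 (binary, LSB first: 0001)
Double-and-add from P = (4, 2):
  bit 0 = 0: acc unchanged = O
  bit 1 = 0: acc unchanged = O
  bit 2 = 0: acc unchanged = O
  bit 3 = 1: acc = O + (0, 5) = (0, 5)

8P = (0, 5)


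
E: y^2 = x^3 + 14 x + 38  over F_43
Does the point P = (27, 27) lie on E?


Check whether y^2 = x^3 + 14 x + 38 (mod 43) for (x, y) = (27, 27).
LHS: y^2 = 27^2 mod 43 = 41
RHS: x^3 + 14 x + 38 = 27^3 + 14*27 + 38 mod 43 = 18
LHS != RHS

No, not on the curve


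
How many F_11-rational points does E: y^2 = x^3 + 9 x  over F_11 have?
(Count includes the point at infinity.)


For each x in F_11, count y with y^2 = x^3 + 9 x + 0 mod 11:
  x = 0: RHS = 0, y in [0]  -> 1 point(s)
  x = 2: RHS = 4, y in [2, 9]  -> 2 point(s)
  x = 4: RHS = 1, y in [1, 10]  -> 2 point(s)
  x = 5: RHS = 5, y in [4, 7]  -> 2 point(s)
  x = 8: RHS = 1, y in [1, 10]  -> 2 point(s)
  x = 10: RHS = 1, y in [1, 10]  -> 2 point(s)
Affine points: 11. Add the point at infinity: total = 12.

#E(F_11) = 12


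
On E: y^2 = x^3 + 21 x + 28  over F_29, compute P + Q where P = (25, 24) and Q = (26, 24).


P != Q, so use the chord formula.
s = (y2 - y1) / (x2 - x1) = (0) / (1) mod 29 = 0
x3 = s^2 - x1 - x2 mod 29 = 0^2 - 25 - 26 = 7
y3 = s (x1 - x3) - y1 mod 29 = 0 * (25 - 7) - 24 = 5

P + Q = (7, 5)


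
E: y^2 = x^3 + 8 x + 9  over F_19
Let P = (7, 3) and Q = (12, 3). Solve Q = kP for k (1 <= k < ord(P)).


Enumerate multiples of P until we hit Q = (12, 3):
  1P = (7, 3)
  2P = (10, 5)
  3P = (13, 12)
  4P = (6, 8)
  5P = (12, 3)
Match found at i = 5.

k = 5


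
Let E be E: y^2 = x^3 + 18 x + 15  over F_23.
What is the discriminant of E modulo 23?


4 a^3 + 27 b^2 = 4*18^3 + 27*15^2 = 23328 + 6075 = 29403
Delta = -16 * (29403) = -470448
Delta mod 23 = 17

Delta = 17 (mod 23)


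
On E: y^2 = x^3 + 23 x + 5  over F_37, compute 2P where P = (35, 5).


Doubling: s = (3 x1^2 + a) / (2 y1)
s = (3*35^2 + 23) / (2*5) mod 37 = 22
x3 = s^2 - 2 x1 mod 37 = 22^2 - 2*35 = 7
y3 = s (x1 - x3) - y1 mod 37 = 22 * (35 - 7) - 5 = 19

2P = (7, 19)


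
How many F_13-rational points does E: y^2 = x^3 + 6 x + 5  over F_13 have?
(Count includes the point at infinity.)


For each x in F_13, count y with y^2 = x^3 + 6 x + 5 mod 13:
  x = 1: RHS = 12, y in [5, 8]  -> 2 point(s)
  x = 2: RHS = 12, y in [5, 8]  -> 2 point(s)
  x = 5: RHS = 4, y in [2, 11]  -> 2 point(s)
  x = 6: RHS = 10, y in [6, 7]  -> 2 point(s)
  x = 7: RHS = 0, y in [0]  -> 1 point(s)
  x = 10: RHS = 12, y in [5, 8]  -> 2 point(s)
Affine points: 11. Add the point at infinity: total = 12.

#E(F_13) = 12


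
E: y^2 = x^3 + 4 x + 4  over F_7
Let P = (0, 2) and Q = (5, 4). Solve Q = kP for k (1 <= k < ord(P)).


Enumerate multiples of P until we hit Q = (5, 4):
  1P = (0, 2)
  2P = (1, 4)
  3P = (3, 6)
  4P = (5, 3)
  5P = (4, 0)
  6P = (5, 4)
Match found at i = 6.

k = 6


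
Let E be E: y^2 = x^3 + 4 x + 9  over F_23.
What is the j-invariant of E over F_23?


Delta = -16(4 a^3 + 27 b^2) mod 23 = 12
-1728 * (4 a)^3 = -1728 * (4*4)^3 mod 23 = 17
j = 17 * 12^(-1) mod 23 = 11

j = 11 (mod 23)


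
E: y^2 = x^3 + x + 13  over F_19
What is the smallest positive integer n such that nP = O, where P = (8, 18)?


Compute successive multiples of P until we hit O:
  1P = (8, 18)
  2P = (10, 4)
  3P = (12, 10)
  4P = (3, 10)
  5P = (6, 8)
  6P = (11, 5)
  7P = (4, 9)
  8P = (18, 7)
  ... (continuing to 22P)
  22P = O

ord(P) = 22


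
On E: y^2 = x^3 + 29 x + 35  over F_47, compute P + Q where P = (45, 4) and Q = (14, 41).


P != Q, so use the chord formula.
s = (y2 - y1) / (x2 - x1) = (37) / (16) mod 47 = 17
x3 = s^2 - x1 - x2 mod 47 = 17^2 - 45 - 14 = 42
y3 = s (x1 - x3) - y1 mod 47 = 17 * (45 - 42) - 4 = 0

P + Q = (42, 0)


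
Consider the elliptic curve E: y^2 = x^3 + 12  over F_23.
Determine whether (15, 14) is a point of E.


Check whether y^2 = x^3 + 0 x + 12 (mod 23) for (x, y) = (15, 14).
LHS: y^2 = 14^2 mod 23 = 12
RHS: x^3 + 0 x + 12 = 15^3 + 0*15 + 12 mod 23 = 6
LHS != RHS

No, not on the curve


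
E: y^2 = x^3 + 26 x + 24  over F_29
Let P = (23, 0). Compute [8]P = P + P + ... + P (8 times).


k = 8 = 1000_2 (binary, LSB first: 0001)
Double-and-add from P = (23, 0):
  bit 0 = 0: acc unchanged = O
  bit 1 = 0: acc unchanged = O
  bit 2 = 0: acc unchanged = O
  bit 3 = 1: acc = O + O = O

8P = O


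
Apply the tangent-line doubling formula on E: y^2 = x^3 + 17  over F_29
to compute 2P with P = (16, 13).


Doubling: s = (3 x1^2 + a) / (2 y1)
s = (3*16^2 + 0) / (2*13) mod 29 = 5
x3 = s^2 - 2 x1 mod 29 = 5^2 - 2*16 = 22
y3 = s (x1 - x3) - y1 mod 29 = 5 * (16 - 22) - 13 = 15

2P = (22, 15)


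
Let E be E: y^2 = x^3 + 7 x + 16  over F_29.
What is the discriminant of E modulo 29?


4 a^3 + 27 b^2 = 4*7^3 + 27*16^2 = 1372 + 6912 = 8284
Delta = -16 * (8284) = -132544
Delta mod 29 = 15

Delta = 15 (mod 29)


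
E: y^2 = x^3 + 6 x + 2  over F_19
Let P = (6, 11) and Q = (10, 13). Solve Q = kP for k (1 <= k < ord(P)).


Enumerate multiples of P until we hit Q = (10, 13):
  1P = (6, 11)
  2P = (7, 8)
  3P = (15, 16)
  4P = (3, 16)
  5P = (17, 1)
  6P = (13, 4)
  7P = (1, 3)
  8P = (10, 13)
Match found at i = 8.

k = 8


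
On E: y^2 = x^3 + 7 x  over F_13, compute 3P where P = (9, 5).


k = 3 = 11_2 (binary, LSB first: 11)
Double-and-add from P = (9, 5):
  bit 0 = 1: acc = O + (9, 5) = (9, 5)
  bit 1 = 1: acc = (9, 5) + (9, 8) = O

3P = O


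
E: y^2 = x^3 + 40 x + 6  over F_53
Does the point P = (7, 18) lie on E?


Check whether y^2 = x^3 + 40 x + 6 (mod 53) for (x, y) = (7, 18).
LHS: y^2 = 18^2 mod 53 = 6
RHS: x^3 + 40 x + 6 = 7^3 + 40*7 + 6 mod 53 = 46
LHS != RHS

No, not on the curve


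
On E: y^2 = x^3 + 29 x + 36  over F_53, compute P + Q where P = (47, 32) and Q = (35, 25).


P != Q, so use the chord formula.
s = (y2 - y1) / (x2 - x1) = (46) / (41) mod 53 = 5
x3 = s^2 - x1 - x2 mod 53 = 5^2 - 47 - 35 = 49
y3 = s (x1 - x3) - y1 mod 53 = 5 * (47 - 49) - 32 = 11

P + Q = (49, 11)


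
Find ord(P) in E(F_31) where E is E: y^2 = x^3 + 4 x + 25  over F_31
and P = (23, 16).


Compute successive multiples of P until we hit O:
  1P = (23, 16)
  2P = (23, 15)
  3P = O

ord(P) = 3


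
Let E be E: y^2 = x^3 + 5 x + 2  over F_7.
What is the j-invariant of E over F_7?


Delta = -16(4 a^3 + 27 b^2) mod 7 = 2
-1728 * (4 a)^3 = -1728 * (4*5)^3 mod 7 = 6
j = 6 * 2^(-1) mod 7 = 3

j = 3 (mod 7)


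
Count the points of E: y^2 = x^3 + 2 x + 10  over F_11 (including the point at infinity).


For each x in F_11, count y with y^2 = x^3 + 2 x + 10 mod 11:
  x = 2: RHS = 0, y in [0]  -> 1 point(s)
  x = 4: RHS = 5, y in [4, 7]  -> 2 point(s)
  x = 7: RHS = 4, y in [2, 9]  -> 2 point(s)
  x = 9: RHS = 9, y in [3, 8]  -> 2 point(s)
Affine points: 7. Add the point at infinity: total = 8.

#E(F_11) = 8


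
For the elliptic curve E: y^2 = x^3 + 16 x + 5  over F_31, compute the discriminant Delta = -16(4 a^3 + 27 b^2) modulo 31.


4 a^3 + 27 b^2 = 4*16^3 + 27*5^2 = 16384 + 675 = 17059
Delta = -16 * (17059) = -272944
Delta mod 31 = 11

Delta = 11 (mod 31)


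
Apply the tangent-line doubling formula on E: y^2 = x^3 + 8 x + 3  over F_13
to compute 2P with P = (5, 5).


Doubling: s = (3 x1^2 + a) / (2 y1)
s = (3*5^2 + 8) / (2*5) mod 13 = 7
x3 = s^2 - 2 x1 mod 13 = 7^2 - 2*5 = 0
y3 = s (x1 - x3) - y1 mod 13 = 7 * (5 - 0) - 5 = 4

2P = (0, 4)


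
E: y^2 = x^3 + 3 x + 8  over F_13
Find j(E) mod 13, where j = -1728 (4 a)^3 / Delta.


Delta = -16(4 a^3 + 27 b^2) mod 13 = 4
-1728 * (4 a)^3 = -1728 * (4*3)^3 mod 13 = 12
j = 12 * 4^(-1) mod 13 = 3

j = 3 (mod 13)


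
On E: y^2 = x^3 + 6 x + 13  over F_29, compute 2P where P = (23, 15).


Doubling: s = (3 x1^2 + a) / (2 y1)
s = (3*23^2 + 6) / (2*15) mod 29 = 27
x3 = s^2 - 2 x1 mod 29 = 27^2 - 2*23 = 16
y3 = s (x1 - x3) - y1 mod 29 = 27 * (23 - 16) - 15 = 0

2P = (16, 0)


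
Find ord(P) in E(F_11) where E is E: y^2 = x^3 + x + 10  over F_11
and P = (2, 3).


Compute successive multiples of P until we hit O:
  1P = (2, 3)
  2P = (1, 1)
  3P = (1, 10)
  4P = (2, 8)
  5P = O

ord(P) = 5


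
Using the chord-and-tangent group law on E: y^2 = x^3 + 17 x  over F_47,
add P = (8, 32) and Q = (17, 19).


P != Q, so use the chord formula.
s = (y2 - y1) / (x2 - x1) = (34) / (9) mod 47 = 9
x3 = s^2 - x1 - x2 mod 47 = 9^2 - 8 - 17 = 9
y3 = s (x1 - x3) - y1 mod 47 = 9 * (8 - 9) - 32 = 6

P + Q = (9, 6)


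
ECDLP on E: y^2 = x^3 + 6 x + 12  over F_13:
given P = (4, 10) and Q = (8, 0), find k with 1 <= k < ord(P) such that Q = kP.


Enumerate multiples of P until we hit Q = (8, 0):
  1P = (4, 10)
  2P = (8, 0)
Match found at i = 2.

k = 2


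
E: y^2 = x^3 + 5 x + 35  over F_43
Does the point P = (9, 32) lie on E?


Check whether y^2 = x^3 + 5 x + 35 (mod 43) for (x, y) = (9, 32).
LHS: y^2 = 32^2 mod 43 = 35
RHS: x^3 + 5 x + 35 = 9^3 + 5*9 + 35 mod 43 = 35
LHS = RHS

Yes, on the curve


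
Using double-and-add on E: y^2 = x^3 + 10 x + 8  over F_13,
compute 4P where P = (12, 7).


k = 4 = 100_2 (binary, LSB first: 001)
Double-and-add from P = (12, 7):
  bit 0 = 0: acc unchanged = O
  bit 1 = 0: acc unchanged = O
  bit 2 = 1: acc = O + (12, 6) = (12, 6)

4P = (12, 6)


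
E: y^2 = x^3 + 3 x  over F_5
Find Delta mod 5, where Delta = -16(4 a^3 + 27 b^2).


4 a^3 + 27 b^2 = 4*3^3 + 27*0^2 = 108 + 0 = 108
Delta = -16 * (108) = -1728
Delta mod 5 = 2

Delta = 2 (mod 5)


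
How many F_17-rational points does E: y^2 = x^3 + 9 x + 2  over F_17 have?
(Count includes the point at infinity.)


For each x in F_17, count y with y^2 = x^3 + 9 x + 2 mod 17:
  x = 0: RHS = 2, y in [6, 11]  -> 2 point(s)
  x = 4: RHS = 0, y in [0]  -> 1 point(s)
  x = 5: RHS = 2, y in [6, 11]  -> 2 point(s)
  x = 6: RHS = 0, y in [0]  -> 1 point(s)
  x = 7: RHS = 0, y in [0]  -> 1 point(s)
  x = 8: RHS = 8, y in [5, 12]  -> 2 point(s)
  x = 9: RHS = 13, y in [8, 9]  -> 2 point(s)
  x = 10: RHS = 4, y in [2, 15]  -> 2 point(s)
  x = 11: RHS = 4, y in [2, 15]  -> 2 point(s)
  x = 12: RHS = 2, y in [6, 11]  -> 2 point(s)
  x = 13: RHS = 4, y in [2, 15]  -> 2 point(s)
  x = 14: RHS = 16, y in [4, 13]  -> 2 point(s)
  x = 16: RHS = 9, y in [3, 14]  -> 2 point(s)
Affine points: 23. Add the point at infinity: total = 24.

#E(F_17) = 24
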